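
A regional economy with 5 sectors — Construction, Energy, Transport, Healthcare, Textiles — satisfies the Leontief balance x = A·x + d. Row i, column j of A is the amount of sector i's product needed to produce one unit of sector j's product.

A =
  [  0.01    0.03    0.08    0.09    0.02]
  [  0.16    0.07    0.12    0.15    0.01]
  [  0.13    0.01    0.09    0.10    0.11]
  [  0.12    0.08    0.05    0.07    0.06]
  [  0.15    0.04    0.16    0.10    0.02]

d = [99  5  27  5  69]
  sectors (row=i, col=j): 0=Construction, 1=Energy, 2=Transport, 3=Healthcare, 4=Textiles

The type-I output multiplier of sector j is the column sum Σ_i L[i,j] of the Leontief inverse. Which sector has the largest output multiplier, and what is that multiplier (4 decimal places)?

Form M = I − A:
  [  0.99   -0.03   -0.08   -0.09   -0.02]
  [ -0.16    0.93   -0.12   -0.15   -0.01]
  [ -0.13   -0.01    0.91   -0.10   -0.11]
  [ -0.12   -0.08   -0.05    0.93   -0.06]
  [ -0.15   -0.04   -0.16   -0.10    0.98]
Leontief inverse L = M⁻¹:
  [  1.0545    0.0480    0.1135    0.1266    0.0425]
  [  0.2389    1.1068    0.1885    0.2274    0.0512]
  [  0.2001    0.0393    1.1562    0.1656    0.1444]
  [  0.1817    0.1080    0.1075    1.1311    0.0861]
  [  0.2224    0.0700    0.2248    0.1711    1.0614]
Total output x = L · d:
  x_0 = 1.0545·99 + 0.0480·5 + 0.1135·27 + 0.1266·5 + 0.0425·69 = 111.2659
  x_1 = 0.2389·99 + 1.1068·5 + 0.1885·27 + 0.2274·5 + 0.0512·69 = 38.9512
  x_2 = 0.2001·99 + 0.0393·5 + 1.1562·27 + 0.1656·5 + 0.1444·69 = 62.0165
  x_3 = 0.1817·99 + 0.1080·5 + 0.1075·27 + 1.1311·5 + 0.0861·69 = 33.0326
  x_4 = 0.2224·99 + 0.0700·5 + 0.2248·27 + 0.1711·5 + 1.0614·69 = 102.5243
Output multipliers (column sums of L):
  Construction: 1.8977
  Energy: 1.3720
  Transport: 1.7904
  Healthcare: 1.8217
  Textiles: 1.3856

Construction (1.8977)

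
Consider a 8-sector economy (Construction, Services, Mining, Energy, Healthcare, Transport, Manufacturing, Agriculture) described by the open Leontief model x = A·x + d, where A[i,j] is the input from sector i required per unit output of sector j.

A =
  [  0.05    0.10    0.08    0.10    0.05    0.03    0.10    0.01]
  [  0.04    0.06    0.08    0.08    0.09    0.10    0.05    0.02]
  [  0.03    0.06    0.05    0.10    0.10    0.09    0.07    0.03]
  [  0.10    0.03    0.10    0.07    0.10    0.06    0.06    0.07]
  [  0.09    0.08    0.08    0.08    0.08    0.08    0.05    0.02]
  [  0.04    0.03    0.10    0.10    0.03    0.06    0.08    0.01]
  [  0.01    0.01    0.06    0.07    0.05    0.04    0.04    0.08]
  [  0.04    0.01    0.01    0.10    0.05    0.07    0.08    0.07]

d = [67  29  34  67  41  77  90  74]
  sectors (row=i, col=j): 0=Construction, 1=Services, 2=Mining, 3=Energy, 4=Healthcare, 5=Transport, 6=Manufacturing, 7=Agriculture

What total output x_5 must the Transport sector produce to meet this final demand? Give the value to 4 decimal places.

131.4577

Form M = I − A:
  [  0.95   -0.10   -0.08   -0.10   -0.05   -0.03   -0.10   -0.01]
  [ -0.04    0.94   -0.08   -0.08   -0.09   -0.10   -0.05   -0.02]
  [ -0.03   -0.06    0.95   -0.10   -0.10   -0.09   -0.07   -0.03]
  [ -0.10   -0.03   -0.10    0.93   -0.10   -0.06   -0.06   -0.07]
  [ -0.09   -0.08   -0.08   -0.08    0.92   -0.08   -0.05   -0.02]
  [ -0.04   -0.03   -0.10   -0.10   -0.03    0.94   -0.08   -0.01]
  [ -0.01   -0.01   -0.06   -0.07   -0.05   -0.04    0.96   -0.08]
  [ -0.04   -0.01   -0.01   -0.10   -0.05   -0.07   -0.08    0.93]
Leontief inverse L = M⁻¹:
  [  1.1040    0.1499    0.1577    0.1884    0.1274    0.1001    0.1654    0.0524]
  [  0.0963    1.1111    0.1596    0.1708    0.1650    0.1709    0.1179    0.0585]
  [  0.0884    0.1100    1.1307    0.1911    0.1759    0.1611    0.1379    0.0715]
  [  0.1626    0.0893    0.1847    1.1737    0.1835    0.1374    0.1390    0.1154]
  [  0.1502    0.1380    0.1657    0.1783    1.1611    0.1554    0.1245    0.0607]
  [  0.0866    0.0714    0.1671    0.1774    0.0957    1.1190    0.1382    0.0472]
  [  0.0485    0.0405    0.1090    0.1323    0.1008    0.0879    1.0869    0.1115]
  [  0.0857    0.0454    0.0714    0.1725    0.1072    0.1228    0.1354    1.1077]
Total output x = L · d:
  x_0 = 1.1040·67 + 0.1499·29 + 0.1577·34 + 0.1884·67 + 0.1274·41 + 0.1001·77 + 0.1654·90 + 0.0524·74 = 127.9867
  x_1 = 0.0963·67 + 1.1111·29 + 0.1596·34 + 0.1708·67 + 0.1650·41 + 0.1709·77 + 0.1179·90 + 0.0585·74 = 90.4105
  x_2 = 0.0884·67 + 0.1100·29 + 1.1307·34 + 0.1911·67 + 0.1759·41 + 0.1611·77 + 0.1379·90 + 0.0715·74 = 97.6760
  x_3 = 0.1626·67 + 0.0893·29 + 0.1847·34 + 1.1737·67 + 0.1835·41 + 0.1374·77 + 0.1390·90 + 0.1154·74 = 137.5586
  x_4 = 0.1502·67 + 0.1380·29 + 0.1657·34 + 0.1783·67 + 1.1611·41 + 0.1554·77 + 0.1245·90 + 0.0607·74 = 106.9197
  x_5 = 0.0866·67 + 0.0714·29 + 0.1671·34 + 0.1774·67 + 0.0957·41 + 1.1190·77 + 0.1382·90 + 0.0472·74 = 131.4577
  x_6 = 0.0485·67 + 0.0405·29 + 0.1090·34 + 0.1323·67 + 0.1008·41 + 0.0879·77 + 1.0869·90 + 0.1115·74 = 133.9608
  x_7 = 0.0857·67 + 0.0454·29 + 0.0714·34 + 0.1725·67 + 0.1072·41 + 0.1228·77 + 0.1354·90 + 1.1077·74 = 129.0549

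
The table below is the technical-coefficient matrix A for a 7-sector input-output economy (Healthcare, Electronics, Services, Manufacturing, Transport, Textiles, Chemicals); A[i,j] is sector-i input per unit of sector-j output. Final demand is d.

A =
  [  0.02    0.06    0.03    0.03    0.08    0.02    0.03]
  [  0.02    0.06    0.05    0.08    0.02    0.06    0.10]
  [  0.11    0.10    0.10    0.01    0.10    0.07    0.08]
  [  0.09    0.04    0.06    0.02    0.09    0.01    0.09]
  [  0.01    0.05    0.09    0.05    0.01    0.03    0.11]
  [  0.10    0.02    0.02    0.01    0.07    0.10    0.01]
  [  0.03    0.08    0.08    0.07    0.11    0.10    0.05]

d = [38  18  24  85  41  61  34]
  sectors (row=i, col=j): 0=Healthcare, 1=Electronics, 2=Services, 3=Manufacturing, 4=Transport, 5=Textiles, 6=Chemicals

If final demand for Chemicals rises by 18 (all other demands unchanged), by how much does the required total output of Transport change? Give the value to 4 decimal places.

Form M = I − A:
  [  0.98   -0.06   -0.03   -0.03   -0.08   -0.02   -0.03]
  [ -0.02    0.94   -0.05   -0.08   -0.02   -0.06   -0.10]
  [ -0.11   -0.10    0.90   -0.01   -0.10   -0.07   -0.08]
  [ -0.09   -0.04   -0.06    0.98   -0.09   -0.01   -0.09]
  [ -0.01   -0.05   -0.09   -0.05    0.99   -0.03   -0.11]
  [ -0.10   -0.02   -0.02   -0.01   -0.07    0.90   -0.01]
  [ -0.03   -0.08   -0.08   -0.07   -0.11   -0.10    0.95]
Leontief inverse L = M⁻¹:
  [  1.0412    0.0872    0.0603    0.0501    0.1069    0.0450    0.0647]
  [  0.0582    1.1001    0.0923    0.1074    0.0692    0.1014    0.1447]
  [  0.1570    0.1592    1.1604    0.0495    0.1626    0.1264    0.1443]
  [  0.1204    0.0835    0.1055    1.0492    0.1361    0.0479    0.1371]
  [  0.0464    0.0911    0.1326    0.0758    1.0579    0.0705    0.1526]
  [  0.1263    0.0471    0.0475    0.0278    0.1027    1.1289    0.0394]
  [  0.0785    0.1305    0.1355    0.1038    0.1662    0.1511    1.1109]
Total output x = L · d:
  x_0 = 1.0412·38 + 0.0872·18 + 0.0603·24 + 0.0501·85 + 0.1069·41 + 0.0450·61 + 0.0647·34 = 56.1737
  x_1 = 0.0582·38 + 1.1001·18 + 0.0923·24 + 0.1074·85 + 0.0692·41 + 0.1014·61 + 0.1447·34 = 47.2985
  x_2 = 0.1570·38 + 0.1592·18 + 1.1604·24 + 0.0495·85 + 0.1626·41 + 0.1264·61 + 0.1443·34 = 60.1704
  x_3 = 0.1204·38 + 0.0835·18 + 0.1055·24 + 1.0492·85 + 0.1361·41 + 0.0479·61 + 0.1371·34 = 110.9516
  x_4 = 0.0464·38 + 0.0911·18 + 0.1326·24 + 0.0758·85 + 1.0579·41 + 0.0705·61 + 0.1526·34 = 65.8886
  x_5 = 0.1263·38 + 0.0471·18 + 0.0475·24 + 0.0278·85 + 0.1027·41 + 1.1289·61 + 0.0394·34 = 83.5562
  x_6 = 0.0785·38 + 0.1305·18 + 0.1355·24 + 0.1038·85 + 0.1662·41 + 0.1511·61 + 1.1109·34 = 71.2134
Δx_4 = L[4,6] · Δd_6 = 0.1526 · 18 = 2.7474

2.7474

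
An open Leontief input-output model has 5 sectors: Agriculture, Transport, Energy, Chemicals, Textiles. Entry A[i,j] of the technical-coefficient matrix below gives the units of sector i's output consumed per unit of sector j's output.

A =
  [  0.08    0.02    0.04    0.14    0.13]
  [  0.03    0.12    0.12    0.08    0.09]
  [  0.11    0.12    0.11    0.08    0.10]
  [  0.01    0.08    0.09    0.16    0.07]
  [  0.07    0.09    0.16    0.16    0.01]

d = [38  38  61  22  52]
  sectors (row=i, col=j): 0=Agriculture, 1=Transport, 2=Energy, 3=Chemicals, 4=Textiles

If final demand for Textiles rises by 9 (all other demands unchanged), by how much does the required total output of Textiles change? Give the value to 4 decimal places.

Form M = I − A:
  [  0.92   -0.02   -0.04   -0.14   -0.13]
  [ -0.03    0.88   -0.12   -0.08   -0.09]
  [ -0.11   -0.12    0.89   -0.08   -0.10]
  [ -0.01   -0.08   -0.09    0.84   -0.07]
  [ -0.07   -0.09   -0.16   -0.16    0.99]
Leontief inverse L = M⁻¹:
  [  1.1204    0.0824    0.1188    0.2409    0.1837]
  [  0.0778    1.1985    0.2104    0.1763    0.1529]
  [  0.1670    0.2047    1.2103    0.1962    0.1767]
  [  0.0487    0.1514    0.1720    1.2534    0.1262]
  [  0.1212    0.1723    0.2509    0.2673    1.0859]
Total output x = L · d:
  x_0 = 1.1204·38 + 0.0824·38 + 0.1188·61 + 0.2409·22 + 0.1837·52 = 67.8043
  x_1 = 0.0778·38 + 1.1985·38 + 0.2104·61 + 0.1763·22 + 0.1529·52 = 73.1601
  x_2 = 0.1670·38 + 0.2047·38 + 1.2103·61 + 0.1962·22 + 0.1767·52 = 101.4580
  x_3 = 0.0487·38 + 0.1514·38 + 0.1720·61 + 1.2534·22 + 0.1262·52 = 52.2366
  x_4 = 0.1212·38 + 0.1723·38 + 0.2509·61 + 0.2673·22 + 1.0859·52 = 88.8100
Δx_4 = L[4,4] · Δd_4 = 1.0859 · 9 = 9.7734

9.7734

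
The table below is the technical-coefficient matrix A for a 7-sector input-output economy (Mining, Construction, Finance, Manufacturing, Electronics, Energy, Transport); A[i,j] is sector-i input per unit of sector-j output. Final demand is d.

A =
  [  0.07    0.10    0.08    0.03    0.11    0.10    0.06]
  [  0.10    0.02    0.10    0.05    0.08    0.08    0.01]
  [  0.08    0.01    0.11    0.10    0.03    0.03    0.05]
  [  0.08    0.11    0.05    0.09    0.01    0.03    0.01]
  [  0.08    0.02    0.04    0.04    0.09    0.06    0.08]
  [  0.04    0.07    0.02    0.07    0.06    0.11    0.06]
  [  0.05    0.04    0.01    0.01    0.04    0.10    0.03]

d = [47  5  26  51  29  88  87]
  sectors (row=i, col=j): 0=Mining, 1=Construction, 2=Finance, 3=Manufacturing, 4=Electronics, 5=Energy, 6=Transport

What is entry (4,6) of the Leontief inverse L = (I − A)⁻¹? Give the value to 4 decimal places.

Form M = I − A:
  [  0.93   -0.10   -0.08   -0.03   -0.11   -0.10   -0.06]
  [ -0.10    0.98   -0.10   -0.05   -0.08   -0.08   -0.01]
  [ -0.08   -0.01    0.89   -0.10   -0.03   -0.03   -0.05]
  [ -0.08   -0.11   -0.05    0.91   -0.01   -0.03   -0.01]
  [ -0.08   -0.02   -0.04   -0.04    0.91   -0.06   -0.08]
  [ -0.04   -0.07   -0.02   -0.07   -0.06    0.89   -0.06]
  [ -0.05   -0.04   -0.01   -0.01   -0.04   -0.10    0.97]
Leontief inverse L = M⁻¹:
  [  1.1376    0.1468    0.1361    0.0824    0.1717    0.1717    0.1045]
  [  0.1548    1.0628    0.1481    0.0964    0.1291    0.1353    0.0482]
  [  0.1307    0.0514    1.1549    0.1438    0.0686    0.0767    0.0800]
  [  0.1312    0.1493    0.0965    1.1306    0.0512    0.0769    0.0353]
  [  0.1282    0.0584    0.0772    0.0759    1.1354    0.1142    0.1140]
  [  0.0908    0.1116    0.0589    0.1110    0.1049    1.1669    0.0918]
  [  0.0824    0.0674    0.0353    0.0359    0.0730    0.1410    1.0537]
Total output x = L · d:
  x_0 = 1.1376·47 + 0.1468·5 + 0.1361·26 + 0.0824·51 + 0.1717·29 + 0.1717·88 + 0.1045·87 = 91.1303
  x_1 = 0.1548·47 + 1.0628·5 + 0.1481·26 + 0.0964·51 + 0.1291·29 + 0.1353·88 + 0.0482·87 = 41.2008
  x_2 = 0.1307·47 + 0.0514·5 + 1.1549·26 + 0.1438·51 + 0.0686·29 + 0.0767·88 + 0.0800·87 = 59.4666
  x_3 = 0.1312·47 + 0.1493·5 + 0.0965·26 + 1.1306·51 + 0.0512·29 + 0.0769·88 + 0.0353·87 = 78.4068
  x_4 = 0.1282·47 + 0.0584·5 + 0.0772·26 + 0.0759·51 + 1.1354·29 + 0.1142·88 + 0.1140·87 = 65.0831
  x_5 = 0.0908·47 + 0.1116·5 + 0.0589·26 + 0.1110·51 + 0.1049·29 + 1.1669·88 + 0.0918·87 = 125.7318
  x_6 = 0.0824·47 + 0.0674·5 + 0.0353·26 + 0.0359·51 + 0.0730·29 + 0.1410·88 + 1.0537·87 = 113.1544

L[4,6] = 0.1140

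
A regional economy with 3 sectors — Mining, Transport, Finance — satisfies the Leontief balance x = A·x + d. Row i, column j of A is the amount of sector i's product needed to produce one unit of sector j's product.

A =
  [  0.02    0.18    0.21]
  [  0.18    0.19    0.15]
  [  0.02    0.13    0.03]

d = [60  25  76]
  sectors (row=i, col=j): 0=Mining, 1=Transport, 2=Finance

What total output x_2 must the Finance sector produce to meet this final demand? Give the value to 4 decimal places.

Form M = I − A:
  [  0.98   -0.18   -0.21]
  [ -0.18    0.81   -0.15]
  [ -0.02   -0.13    0.97]
Leontief inverse L = M⁻¹:
  [  1.0783    0.2841    0.2774]
  [  0.2499    1.3318    0.2601]
  [  0.0557    0.1844    1.0715]
Total output x = L · d:
  x_0 = 1.0783·60 + 0.2841·25 + 0.2774·76 = 92.8790
  x_1 = 0.2499·60 + 1.3318·25 + 0.2601·76 = 68.0571
  x_2 = 0.0557·60 + 0.1844·25 + 1.0715·76 = 89.3866

89.3866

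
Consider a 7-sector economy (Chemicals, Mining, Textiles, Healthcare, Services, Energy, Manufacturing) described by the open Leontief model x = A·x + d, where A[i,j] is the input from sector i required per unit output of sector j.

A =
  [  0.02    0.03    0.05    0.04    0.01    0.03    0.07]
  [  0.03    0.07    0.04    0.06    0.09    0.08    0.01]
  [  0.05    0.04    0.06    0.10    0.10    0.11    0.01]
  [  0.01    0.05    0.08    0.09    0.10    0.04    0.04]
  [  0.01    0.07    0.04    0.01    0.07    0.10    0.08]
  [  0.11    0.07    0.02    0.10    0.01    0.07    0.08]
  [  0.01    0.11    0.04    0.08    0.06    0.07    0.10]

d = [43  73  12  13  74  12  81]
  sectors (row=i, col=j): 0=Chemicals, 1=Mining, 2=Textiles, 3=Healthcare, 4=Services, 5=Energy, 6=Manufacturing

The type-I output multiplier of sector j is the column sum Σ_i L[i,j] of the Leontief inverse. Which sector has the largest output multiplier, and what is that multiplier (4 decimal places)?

Form M = I − A:
  [  0.98   -0.03   -0.05   -0.04   -0.01   -0.03   -0.07]
  [ -0.03    0.93   -0.04   -0.06   -0.09   -0.08   -0.01]
  [ -0.05   -0.04    0.94   -0.10   -0.10   -0.11   -0.01]
  [ -0.01   -0.05   -0.08    0.91   -0.10   -0.04   -0.04]
  [ -0.01   -0.07   -0.04   -0.01    0.93   -0.10   -0.08]
  [ -0.11   -0.07   -0.02   -0.10   -0.01    0.93   -0.08]
  [ -0.01   -0.11   -0.04   -0.08   -0.06   -0.07    0.90]
Leontief inverse L = M⁻¹:
  [  1.0348    0.0590    0.0707    0.0726    0.0390    0.0612    0.0941]
  [  0.0546    1.1102    0.0691    0.1026    0.1307    0.1273    0.0448]
  [  0.0811    0.0884    1.0973    0.1547    0.1494    0.1668    0.0545]
  [  0.0332    0.0946    0.1143    1.1379    0.1501    0.0936    0.0771]
  [  0.0369    0.1160    0.0671    0.0558    1.1094    0.1498    0.1193]
  [  0.1355    0.1181    0.0568    0.1544    0.0556    1.1184    0.1237]
  [  0.0377    0.1656    0.0770    0.1371    0.1147    0.1289    1.1445]
Total output x = L · d:
  x_0 = 1.0348·43 + 0.0590·73 + 0.0707·12 + 0.0726·13 + 0.0390·74 + 0.0612·12 + 0.0941·81 = 61.8298
  x_1 = 0.0546·43 + 1.1102·73 + 0.0691·12 + 0.1026·13 + 0.1307·74 + 0.1273·12 + 0.0448·81 = 100.3940
  x_2 = 0.0811·43 + 0.0884·73 + 1.0973·12 + 0.1547·13 + 0.1494·74 + 0.1668·12 + 0.0545·81 = 42.5818
  x_3 = 0.0332·43 + 0.0946·73 + 0.1143·12 + 1.1379·13 + 0.1501·74 + 0.0936·12 + 0.0771·81 = 42.9807
  x_4 = 0.0369·43 + 0.1160·73 + 0.0671·12 + 0.0558·13 + 1.1094·74 + 0.1498·12 + 0.1193·81 = 105.1403
  x_5 = 0.1355·43 + 0.1181·73 + 0.0568·12 + 0.1544·13 + 0.0556·74 + 1.1184·12 + 0.1237·81 = 44.6908
  x_6 = 0.0377·43 + 0.1656·73 + 0.0770·12 + 0.1371·13 + 0.1147·74 + 0.1289·12 + 1.1445·81 = 119.1557
Output multipliers (column sums of L):
  Chemicals: 1.4137
  Mining: 1.7519
  Textiles: 1.5523
  Healthcare: 1.8150
  Services: 1.7489
  Energy: 1.8461
  Manufacturing: 1.6580

Energy (1.8461)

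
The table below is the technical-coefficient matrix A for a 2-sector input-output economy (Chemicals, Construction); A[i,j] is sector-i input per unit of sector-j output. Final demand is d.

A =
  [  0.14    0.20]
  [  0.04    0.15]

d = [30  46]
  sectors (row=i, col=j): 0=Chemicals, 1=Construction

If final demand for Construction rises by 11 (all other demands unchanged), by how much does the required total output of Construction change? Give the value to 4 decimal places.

Form M = I − A:
  [  0.86   -0.20]
  [ -0.04    0.85]
Leontief inverse L = M⁻¹:
  [  1.1757    0.2766]
  [  0.0553    1.1895]
Total output x = L · d:
  x_0 = 1.1757·30 + 0.2766·46 = 47.9945
  x_1 = 0.0553·30 + 1.1895·46 = 56.3762
Δx_1 = L[1,1] · Δd_1 = 1.1895 · 11 = 13.0844

13.0844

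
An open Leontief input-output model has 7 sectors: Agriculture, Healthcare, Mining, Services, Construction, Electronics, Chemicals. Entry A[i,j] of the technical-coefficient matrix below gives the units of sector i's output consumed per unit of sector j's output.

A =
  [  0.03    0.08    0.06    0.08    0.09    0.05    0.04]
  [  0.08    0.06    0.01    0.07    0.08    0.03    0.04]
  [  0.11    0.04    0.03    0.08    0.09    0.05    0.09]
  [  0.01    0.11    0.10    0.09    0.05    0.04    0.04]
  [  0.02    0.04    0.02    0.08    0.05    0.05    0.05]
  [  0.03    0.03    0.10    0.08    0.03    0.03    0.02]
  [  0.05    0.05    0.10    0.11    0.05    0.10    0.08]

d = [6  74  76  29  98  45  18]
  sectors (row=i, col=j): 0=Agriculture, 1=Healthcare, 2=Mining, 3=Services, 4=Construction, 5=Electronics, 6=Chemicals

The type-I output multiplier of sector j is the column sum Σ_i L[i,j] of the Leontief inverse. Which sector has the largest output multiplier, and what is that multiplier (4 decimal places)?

Services (2.0075)

Form M = I − A:
  [  0.97   -0.08   -0.06   -0.08   -0.09   -0.05   -0.04]
  [ -0.08    0.94   -0.01   -0.07   -0.08   -0.03   -0.04]
  [ -0.11   -0.04    0.97   -0.08   -0.09   -0.05   -0.09]
  [ -0.01   -0.11   -0.10    0.91   -0.05   -0.04   -0.04]
  [ -0.02   -0.04   -0.02   -0.08    0.95   -0.05   -0.05]
  [ -0.03   -0.03   -0.10   -0.08   -0.03    0.97   -0.02]
  [ -0.05   -0.05   -0.10   -0.11   -0.05   -0.10    0.92]
Leontief inverse L = M⁻¹:
  [  1.0634    0.1237    0.1009    0.1404    0.1348    0.0845    0.0768]
  [  0.1051    1.0997    0.0463    0.1221    0.1190    0.0602    0.0700]
  [  0.1446    0.0922    1.0827    0.1517    0.1419    0.0933    0.1325]
  [  0.0493    0.1559    0.1415    1.1526    0.0985    0.0755    0.0799]
  [  0.0420    0.0730    0.0542    0.1250    1.0809    0.0759    0.0761]
  [  0.0583    0.0647    0.1328    0.1266    0.0662    1.0566    0.0504]
  [  0.0937    0.1062    0.1600    0.1891    0.1069    0.1460    1.1285]
Total output x = L · d:
  x_0 = 1.0634·6 + 0.1237·74 + 0.1009·76 + 0.1404·29 + 0.1348·98 + 0.0845·45 + 0.0768·18 = 45.6778
  x_1 = 0.1051·6 + 1.0997·74 + 0.0463·76 + 0.1221·29 + 0.1190·98 + 0.0602·45 + 0.0700·18 = 104.7012
  x_2 = 0.1446·6 + 0.0922·74 + 1.0827·76 + 0.1517·29 + 0.1419·98 + 0.0933·45 + 0.1325·18 = 114.8691
  x_3 = 0.0493·6 + 0.1559·74 + 0.1415·76 + 1.1526·29 + 0.0985·98 + 0.0755·45 + 0.0799·18 = 70.5023
  x_4 = 0.0420·6 + 0.0730·74 + 0.0542·76 + 0.1250·29 + 1.0809·98 + 0.0759·45 + 0.0761·18 = 124.1081
  x_5 = 0.0583·6 + 0.0647·74 + 0.1328·76 + 0.1266·29 + 0.0662·98 + 1.0566·45 + 0.0504·18 = 73.8456
  x_6 = 0.0937·6 + 0.1062·74 + 0.1600·76 + 0.1891·29 + 0.1069·98 + 0.1460·45 + 1.1285·18 = 63.4251
Output multipliers (column sums of L):
  Agriculture: 1.5565
  Healthcare: 1.7154
  Mining: 1.7184
  Services: 2.0075
  Construction: 1.7482
  Electronics: 1.5921
  Chemicals: 1.6142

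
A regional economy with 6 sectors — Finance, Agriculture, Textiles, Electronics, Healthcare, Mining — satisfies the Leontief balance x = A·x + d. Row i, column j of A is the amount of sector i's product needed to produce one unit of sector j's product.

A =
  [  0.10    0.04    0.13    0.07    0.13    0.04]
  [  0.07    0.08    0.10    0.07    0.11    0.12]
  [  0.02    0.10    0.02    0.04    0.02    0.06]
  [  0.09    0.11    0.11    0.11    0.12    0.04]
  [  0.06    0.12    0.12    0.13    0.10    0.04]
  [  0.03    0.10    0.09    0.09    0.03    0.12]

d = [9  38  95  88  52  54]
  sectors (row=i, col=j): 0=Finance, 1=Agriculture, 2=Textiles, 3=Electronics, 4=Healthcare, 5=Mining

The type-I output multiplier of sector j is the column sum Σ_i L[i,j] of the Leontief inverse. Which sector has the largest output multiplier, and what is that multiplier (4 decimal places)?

Textiles (2.0941)

Form M = I − A:
  [  0.90   -0.04   -0.13   -0.07   -0.13   -0.04]
  [ -0.07    0.92   -0.10   -0.07   -0.11   -0.12]
  [ -0.02   -0.10    0.98   -0.04   -0.02   -0.06]
  [ -0.09   -0.11   -0.11    0.89   -0.12   -0.04]
  [ -0.06   -0.12   -0.12   -0.13    0.90   -0.04]
  [ -0.03   -0.10   -0.09   -0.09   -0.03    0.88]
Leontief inverse L = M⁻¹:
  [  1.1590    0.1313    0.2196    0.1527    0.2121    0.1021]
  [  0.1319    1.1803    0.1980    0.1606    0.1957    0.1966]
  [  0.0512    0.1478    1.0688    0.0833    0.0637    0.1020]
  [  0.1608    0.2160    0.2163    1.2067    0.2192    0.1163]
  [  0.1285    0.2252    0.2223    0.2242    1.1959    0.1163]
  [  0.0806    0.1835    0.1690    0.1630    0.0992    1.1885]
Total output x = L · d:
  x_0 = 1.1590·9 + 0.1313·38 + 0.2196·95 + 0.1527·88 + 0.2121·52 + 0.1021·54 = 66.2642
  x_1 = 0.1319·9 + 1.1803·38 + 0.1980·95 + 0.1606·88 + 0.1957·52 + 0.1966·54 = 99.7681
  x_2 = 0.0512·9 + 0.1478·38 + 1.0688·95 + 0.0833·88 + 0.0637·52 + 0.1020·54 = 123.7674
  x_3 = 0.1608·9 + 0.2160·38 + 0.2163·95 + 1.2067·88 + 0.2192·52 + 0.1163·54 = 154.0829
  x_4 = 0.1285·9 + 0.2252·38 + 0.2223·95 + 0.2242·88 + 1.1959·52 + 0.1163·54 = 119.0314
  x_5 = 0.0806·9 + 0.1835·38 + 0.1690·95 + 0.1630·88 + 0.0992·52 + 1.1885·54 = 107.4343
Output multipliers (column sums of L):
  Finance: 1.7119
  Agriculture: 2.0840
  Textiles: 2.0941
  Electronics: 1.9906
  Healthcare: 1.9858
  Mining: 1.8219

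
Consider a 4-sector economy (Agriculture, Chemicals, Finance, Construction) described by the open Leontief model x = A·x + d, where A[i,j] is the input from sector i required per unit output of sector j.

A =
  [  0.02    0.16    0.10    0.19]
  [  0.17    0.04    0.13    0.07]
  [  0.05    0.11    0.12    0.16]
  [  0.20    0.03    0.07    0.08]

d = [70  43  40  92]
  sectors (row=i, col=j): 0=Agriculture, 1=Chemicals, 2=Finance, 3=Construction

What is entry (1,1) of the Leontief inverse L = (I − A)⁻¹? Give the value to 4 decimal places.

Form M = I − A:
  [  0.98   -0.16   -0.10   -0.19]
  [ -0.17    0.96   -0.13   -0.07]
  [ -0.05   -0.11    0.88   -0.16]
  [ -0.20   -0.03   -0.07    0.92]
Leontief inverse L = M⁻¹:
  [  1.1246    0.2171    0.1822    0.2805]
  [  0.2375    1.1099    0.2044    0.1690]
  [  0.1414    0.1686    1.1972    0.2502]
  [  0.2630    0.0962    0.1374    1.1725]
Total output x = L · d:
  x_0 = 1.1246·70 + 0.2171·43 + 0.1822·40 + 0.2805·92 = 121.1438
  x_1 = 0.2375·70 + 1.1099·43 + 0.2044·40 + 0.1690·92 = 88.0787
  x_2 = 0.1414·70 + 0.1686·43 + 1.1972·40 + 0.2502·92 = 88.0581
  x_3 = 0.2630·70 + 0.0962·43 + 0.1374·40 + 1.1725·92 = 135.9078

L[1,1] = 1.1099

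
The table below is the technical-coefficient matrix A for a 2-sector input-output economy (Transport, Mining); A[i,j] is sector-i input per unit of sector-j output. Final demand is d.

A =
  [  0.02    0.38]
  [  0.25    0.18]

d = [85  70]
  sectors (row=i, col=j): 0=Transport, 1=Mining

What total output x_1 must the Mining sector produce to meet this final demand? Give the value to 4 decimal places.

Form M = I − A:
  [  0.98   -0.38]
  [ -0.25    0.82]
Leontief inverse L = M⁻¹:
  [  1.1572    0.5363]
  [  0.3528    1.3830]
Total output x = L · d:
  x_0 = 1.1572·85 + 0.5363·70 = 135.9018
  x_1 = 0.3528·85 + 1.3830·70 = 126.7993

126.7993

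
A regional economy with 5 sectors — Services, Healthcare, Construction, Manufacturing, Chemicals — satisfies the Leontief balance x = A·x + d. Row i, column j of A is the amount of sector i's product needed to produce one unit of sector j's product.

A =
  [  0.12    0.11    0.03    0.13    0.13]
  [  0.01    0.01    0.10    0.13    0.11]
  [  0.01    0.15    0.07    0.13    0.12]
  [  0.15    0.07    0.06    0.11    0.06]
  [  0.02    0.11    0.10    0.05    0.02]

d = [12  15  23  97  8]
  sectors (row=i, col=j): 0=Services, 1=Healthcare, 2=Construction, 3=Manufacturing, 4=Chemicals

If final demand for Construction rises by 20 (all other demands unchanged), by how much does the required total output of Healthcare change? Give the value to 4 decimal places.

Form M = I − A:
  [  0.88   -0.11   -0.03   -0.13   -0.13]
  [ -0.01    0.99   -0.10   -0.13   -0.11]
  [ -0.01   -0.15    0.93   -0.13   -0.12]
  [ -0.15   -0.07   -0.06    0.89   -0.06]
  [ -0.02   -0.11   -0.10   -0.05    0.98]
Leontief inverse L = M⁻¹:
  [  1.1824    0.1841    0.0942    0.2248    0.2028]
  [  0.0504    1.0689    0.1459    0.1936    0.1564]
  [  0.0562    0.2136    1.1337    0.2153    0.1834]
  [  0.2102    0.1398    0.1132    1.1986    0.1308]
  [  0.0462    0.1527    0.1398    0.1094    1.0675]
Total output x = L · d:
  x_0 = 1.1824·12 + 0.1841·15 + 0.0942·23 + 0.2248·97 + 0.2028·8 = 42.5435
  x_1 = 0.0504·12 + 1.0689·15 + 0.1459·23 + 0.1936·97 + 0.1564·8 = 40.0189
  x_2 = 0.0562·12 + 0.2136·15 + 1.1337·23 + 0.2153·97 + 0.1834·8 = 52.3045
  x_3 = 0.2102·12 + 0.1398·15 + 0.1132·23 + 1.1986·97 + 0.1308·8 = 124.5326
  x_4 = 0.0462·12 + 0.1527·15 + 0.1398·23 + 0.1094·97 + 1.0675·8 = 25.2143
Δx_1 = L[1,2] · Δd_2 = 0.1459 · 20 = 2.9171

2.9171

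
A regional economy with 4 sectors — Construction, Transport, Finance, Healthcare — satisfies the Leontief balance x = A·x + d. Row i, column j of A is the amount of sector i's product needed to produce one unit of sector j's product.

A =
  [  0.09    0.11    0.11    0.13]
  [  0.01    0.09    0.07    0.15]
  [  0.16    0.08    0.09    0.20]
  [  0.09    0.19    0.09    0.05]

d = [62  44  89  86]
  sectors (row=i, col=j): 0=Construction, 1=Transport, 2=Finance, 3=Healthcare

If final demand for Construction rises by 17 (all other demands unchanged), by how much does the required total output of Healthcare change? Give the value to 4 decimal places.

Form M = I − A:
  [  0.91   -0.11   -0.11   -0.13]
  [ -0.01    0.91   -0.07   -0.15]
  [ -0.16   -0.08    0.91   -0.20]
  [ -0.09   -0.19   -0.09    0.95]
Leontief inverse L = M⁻¹:
  [  1.1549    0.2027    0.1777    0.2274]
  [  0.0547    1.1608    0.1172    0.2154]
  [  0.2393    0.1970    1.1737    0.3110]
  [  0.1430    0.2700    0.1515    1.1467]
Total output x = L · d:
  x_0 = 1.1549·62 + 0.2027·44 + 0.1777·89 + 0.2274·86 = 115.8956
  x_1 = 0.0547·62 + 1.1608·44 + 0.1172·89 + 0.2154·86 = 83.4240
  x_2 = 0.2393·62 + 0.1970·44 + 1.1737·89 + 0.3110·86 = 154.7107
  x_3 = 0.1430·62 + 0.2700·44 + 0.1515·89 + 1.1467·86 = 132.8475
Δx_3 = L[3,0] · Δd_0 = 0.1430 · 17 = 2.4312

2.4312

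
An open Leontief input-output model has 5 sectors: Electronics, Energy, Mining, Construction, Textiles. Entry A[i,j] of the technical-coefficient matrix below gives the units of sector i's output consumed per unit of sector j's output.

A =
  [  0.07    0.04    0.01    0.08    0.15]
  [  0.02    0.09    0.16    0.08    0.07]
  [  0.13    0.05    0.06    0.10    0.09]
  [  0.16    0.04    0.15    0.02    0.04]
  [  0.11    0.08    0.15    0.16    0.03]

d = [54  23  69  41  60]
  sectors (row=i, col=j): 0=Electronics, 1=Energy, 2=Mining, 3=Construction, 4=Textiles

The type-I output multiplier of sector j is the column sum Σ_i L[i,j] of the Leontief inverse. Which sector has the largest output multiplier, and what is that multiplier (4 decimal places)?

Form M = I − A:
  [  0.93   -0.04   -0.01   -0.08   -0.15]
  [ -0.02    0.91   -0.16   -0.08   -0.07]
  [ -0.13   -0.05    0.94   -0.10   -0.09]
  [ -0.16   -0.04   -0.15    0.98   -0.04]
  [ -0.11   -0.08   -0.15   -0.16    0.97]
Leontief inverse L = M⁻¹:
  [  1.1347    0.0773    0.0783    0.1386    0.1940]
  [  0.0972    1.1335    0.2370    0.1450    0.1248]
  [  0.2062    0.0917    1.1318    0.1644    0.1503]
  [  0.2292    0.0782    0.2054    1.0836    0.1048]
  [  0.2064    0.1293    0.2373    0.2318    1.1038]
Total output x = L · d:
  x_0 = 1.1347·54 + 0.0773·23 + 0.0783·69 + 0.1386·41 + 0.1940·60 = 85.7792
  x_1 = 0.0972·54 + 1.1335·23 + 0.2370·69 + 0.1450·41 + 0.1248·60 = 61.1127
  x_2 = 0.2062·54 + 0.0917·23 + 1.1318·69 + 0.1644·41 + 0.1503·60 = 107.0998
  x_3 = 0.2292·54 + 0.0782·23 + 0.2054·69 + 1.0836·41 + 0.1048·60 = 79.0645
  x_4 = 0.2064·54 + 0.1293·23 + 0.2373·69 + 0.2318·41 + 1.1038·60 = 106.2268
Output multipliers (column sums of L):
  Electronics: 1.8737
  Energy: 1.5101
  Mining: 1.8899
  Construction: 1.7634
  Textiles: 1.6777

Mining (1.8899)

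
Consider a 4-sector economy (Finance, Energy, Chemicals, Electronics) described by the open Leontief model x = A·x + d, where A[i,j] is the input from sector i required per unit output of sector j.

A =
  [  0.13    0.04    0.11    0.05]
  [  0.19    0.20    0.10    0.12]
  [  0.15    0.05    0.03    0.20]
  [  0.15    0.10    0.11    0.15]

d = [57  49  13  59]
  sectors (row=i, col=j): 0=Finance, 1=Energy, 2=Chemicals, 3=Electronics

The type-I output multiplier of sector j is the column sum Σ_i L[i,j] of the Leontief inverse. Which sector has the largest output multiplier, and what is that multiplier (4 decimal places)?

Finance (2.1430)

Form M = I − A:
  [  0.87   -0.04   -0.11   -0.05]
  [ -0.19    0.80   -0.10   -0.12]
  [ -0.15   -0.05    0.97   -0.20]
  [ -0.15   -0.10   -0.11    0.85]
Leontief inverse L = M⁻¹:
  [  1.2169    0.0861    0.1607    0.1215]
  [  0.3663    1.3131    0.2059    0.2554]
  [  0.2674    0.1192    1.1068    0.2930]
  [  0.2924    0.1851    0.1958    1.2659]
Total output x = L · d:
  x_0 = 1.2169·57 + 0.0861·49 + 0.1607·13 + 0.1215·59 = 82.8386
  x_1 = 0.3663·57 + 1.3131·49 + 0.2059·13 + 0.2554·59 = 102.9635
  x_2 = 0.2674·57 + 0.1192·49 + 1.1068·13 + 0.2930·59 = 52.7505
  x_3 = 0.2924·57 + 0.1851·49 + 0.1958·13 + 1.2659·59 = 102.9702
Output multipliers (column sums of L):
  Finance: 2.1430
  Energy: 1.7034
  Chemicals: 1.6691
  Electronics: 1.9357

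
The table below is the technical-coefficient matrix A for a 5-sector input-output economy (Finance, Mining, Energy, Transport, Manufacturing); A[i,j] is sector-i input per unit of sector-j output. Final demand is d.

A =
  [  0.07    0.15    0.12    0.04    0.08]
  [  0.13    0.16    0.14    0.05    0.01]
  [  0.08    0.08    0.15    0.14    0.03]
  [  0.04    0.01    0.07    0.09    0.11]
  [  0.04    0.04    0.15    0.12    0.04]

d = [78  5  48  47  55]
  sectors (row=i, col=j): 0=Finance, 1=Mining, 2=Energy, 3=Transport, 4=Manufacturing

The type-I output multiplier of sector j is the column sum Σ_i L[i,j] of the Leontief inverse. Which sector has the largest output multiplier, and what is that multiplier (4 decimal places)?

Form M = I − A:
  [  0.93   -0.15   -0.12   -0.04   -0.08]
  [ -0.13    0.84   -0.14   -0.05   -0.01]
  [ -0.08   -0.08    0.85   -0.14   -0.03]
  [ -0.04   -0.01   -0.07    0.91   -0.11]
  [ -0.04   -0.04   -0.15   -0.12    0.96]
Leontief inverse L = M⁻¹:
  [  1.1373    0.2318    0.2288    0.1134    0.1173]
  [  0.2050    1.2554    0.2552    0.1242    0.0524]
  [  0.1415    0.1509    1.2529    0.2175    0.0774]
  [  0.0737    0.0466    0.1374    1.1446    0.1421]
  [  0.0873    0.0914    0.2331    0.1870    1.0786]
Total output x = L · d:
  x_0 = 1.1373·78 + 0.2318·5 + 0.2288·48 + 0.1134·47 + 0.1173·55 = 112.6309
  x_1 = 0.2050·78 + 1.2554·5 + 0.2552·48 + 0.1242·47 + 0.0524·55 = 43.2319
  x_2 = 0.1415·78 + 0.1509·5 + 1.2529·48 + 0.2175·47 + 0.0774·55 = 86.4138
  x_3 = 0.0737·78 + 0.0466·5 + 0.1374·48 + 1.1446·47 + 0.1421·55 = 74.1849
  x_4 = 0.0873·78 + 0.0914·5 + 0.2331·48 + 0.1870·47 + 1.0786·55 = 86.5612
Output multipliers (column sums of L):
  Finance: 1.6448
  Mining: 1.7761
  Energy: 2.1074
  Transport: 1.7865
  Manufacturing: 1.4678

Energy (2.1074)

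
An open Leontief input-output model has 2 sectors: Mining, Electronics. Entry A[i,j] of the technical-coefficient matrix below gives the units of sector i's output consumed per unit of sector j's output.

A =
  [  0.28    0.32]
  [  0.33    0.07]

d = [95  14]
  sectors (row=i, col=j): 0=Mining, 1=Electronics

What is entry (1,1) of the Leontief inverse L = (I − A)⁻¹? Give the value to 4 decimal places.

L[1,1] = 1.2766

Form M = I − A:
  [  0.72   -0.32]
  [ -0.33    0.93]
Leontief inverse L = M⁻¹:
  [  1.6489    0.5674]
  [  0.5851    1.2766]
Total output x = L · d:
  x_0 = 1.6489·95 + 0.5674·14 = 164.5922
  x_1 = 0.5851·95 + 1.2766·14 = 73.4574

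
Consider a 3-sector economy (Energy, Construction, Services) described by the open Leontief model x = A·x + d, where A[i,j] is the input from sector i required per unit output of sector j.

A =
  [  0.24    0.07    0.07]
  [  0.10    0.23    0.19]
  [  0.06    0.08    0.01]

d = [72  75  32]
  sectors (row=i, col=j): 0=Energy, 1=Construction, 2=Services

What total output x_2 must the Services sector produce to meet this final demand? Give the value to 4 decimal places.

49.0402

Form M = I − A:
  [  0.76   -0.07   -0.07]
  [ -0.10    0.77   -0.19]
  [ -0.06   -0.08    0.99]
Leontief inverse L = M⁻¹:
  [  1.3430    0.1346    0.1208]
  [  0.1985    1.3450    0.2722]
  [  0.0974    0.1168    1.0394]
Total output x = L · d:
  x_0 = 1.3430·72 + 0.1346·75 + 0.1208·32 = 110.6633
  x_1 = 0.1985·72 + 1.3450·75 + 0.2722·32 = 123.8753
  x_2 = 0.0974·72 + 0.1168·75 + 1.0394·32 = 49.0402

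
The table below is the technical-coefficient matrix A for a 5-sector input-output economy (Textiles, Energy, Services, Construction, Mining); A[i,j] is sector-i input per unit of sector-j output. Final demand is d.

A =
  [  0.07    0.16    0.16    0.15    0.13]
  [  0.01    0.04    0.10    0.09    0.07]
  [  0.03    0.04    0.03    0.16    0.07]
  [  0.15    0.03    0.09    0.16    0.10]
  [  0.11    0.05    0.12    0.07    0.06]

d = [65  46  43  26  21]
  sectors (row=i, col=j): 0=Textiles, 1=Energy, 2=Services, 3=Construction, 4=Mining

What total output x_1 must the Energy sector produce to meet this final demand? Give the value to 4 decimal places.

Form M = I − A:
  [  0.93   -0.16   -0.16   -0.15   -0.13]
  [ -0.01    0.96   -0.10   -0.09   -0.07]
  [ -0.03   -0.04    0.97   -0.16   -0.07]
  [ -0.15   -0.03   -0.09    0.84   -0.10]
  [ -0.11   -0.05   -0.12   -0.07    0.94]
Leontief inverse L = M⁻¹:
  [  1.1625    0.2265    0.2717    0.3028    0.2301]
  [  0.0562    1.0683    0.1488    0.1625    0.1157]
  [  0.0899    0.0745    1.0914    0.2423    0.1250]
  [  0.2393    0.0985    0.1938    1.2967    0.1928]
  [  0.1683    0.1002    0.1935    0.1716    1.1272]
Total output x = L · d:
  x_0 = 1.1625·65 + 0.2265·46 + 0.2717·43 + 0.3028·26 + 0.2301·21 = 110.3691
  x_1 = 0.0562·65 + 1.0683·46 + 0.1488·43 + 0.1625·26 + 0.1157·21 = 65.8467
  x_2 = 0.0899·65 + 0.0745·46 + 1.0914·43 + 0.2423·26 + 0.1250·21 = 65.1279
  x_3 = 0.2393·65 + 0.0985·46 + 0.1938·43 + 1.2967·26 + 0.1928·21 = 66.1814
  x_4 = 0.1683·65 + 0.1002·46 + 0.1935·43 + 0.1716·26 + 1.1272·21 = 52.0010

65.8467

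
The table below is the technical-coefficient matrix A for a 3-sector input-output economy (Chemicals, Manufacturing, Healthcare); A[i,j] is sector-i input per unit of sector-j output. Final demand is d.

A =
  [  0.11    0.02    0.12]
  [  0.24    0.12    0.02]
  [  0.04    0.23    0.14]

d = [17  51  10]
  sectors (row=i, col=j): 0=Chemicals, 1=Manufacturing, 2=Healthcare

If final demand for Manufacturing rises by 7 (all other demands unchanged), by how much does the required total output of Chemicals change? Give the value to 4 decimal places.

0.4792

Form M = I − A:
  [  0.89   -0.02   -0.12]
  [ -0.24    0.88   -0.02]
  [ -0.04   -0.23    0.86]
Leontief inverse L = M⁻¹:
  [  1.1493    0.0685    0.1620]
  [  0.3166    1.1622    0.0712]
  [  0.1381    0.3140    1.1894]
Total output x = L · d:
  x_0 = 1.1493·17 + 0.0685·51 + 0.1620·10 = 24.6494
  x_1 = 0.3166·17 + 1.1622·51 + 0.0712·10 = 65.3647
  x_2 = 0.1381·17 + 0.3140·51 + 1.1894·10 = 30.2557
Δx_0 = L[0,1] · Δd_1 = 0.0685 · 7 = 0.4792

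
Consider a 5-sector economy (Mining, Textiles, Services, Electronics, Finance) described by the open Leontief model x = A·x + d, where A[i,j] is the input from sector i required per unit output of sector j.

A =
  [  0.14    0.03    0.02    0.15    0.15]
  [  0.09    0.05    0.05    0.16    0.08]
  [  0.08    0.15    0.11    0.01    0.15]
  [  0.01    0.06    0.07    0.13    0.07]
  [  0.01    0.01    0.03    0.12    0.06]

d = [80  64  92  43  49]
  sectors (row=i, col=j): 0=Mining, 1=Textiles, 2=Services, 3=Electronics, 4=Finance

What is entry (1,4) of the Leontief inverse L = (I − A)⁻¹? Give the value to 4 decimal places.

Form M = I − A:
  [  0.86   -0.03   -0.02   -0.15   -0.15]
  [ -0.09    0.95   -0.05   -0.16   -0.08]
  [ -0.08   -0.15    0.89   -0.01   -0.15]
  [ -0.01   -0.06   -0.07    0.87   -0.07]
  [ -0.01   -0.01   -0.03   -0.12    0.94]
Leontief inverse L = M⁻¹:
  [  1.1802    0.0642    0.0570    0.2465    0.2212]
  [  0.1265    1.0874    0.0879    0.2428    0.1448]
  [  0.1316    0.1952    1.1534    0.1035    0.2294]
  [  0.0347    0.0939    0.1037    1.1902    0.1187]
  [  0.0225    0.0305    0.0516    0.1605    1.0902]
Total output x = L · d:
  x_0 = 1.1802·80 + 0.0642·64 + 0.0570·92 + 0.2465·43 + 0.2212·49 = 125.2055
  x_1 = 0.1265·80 + 1.0874·64 + 0.0879·92 + 0.2428·43 + 0.1448·49 = 105.3325
  x_2 = 0.1316·80 + 0.1952·64 + 1.1534·92 + 0.1035·43 + 0.2294·49 = 144.8226
  x_3 = 0.0347·80 + 0.0939·64 + 0.1037·92 + 1.1902·43 + 0.1187·49 = 75.3182
  x_4 = 0.0225·80 + 0.0305·64 + 0.0516·92 + 0.1605·43 + 1.0902·49 = 68.8173

L[1,4] = 0.1448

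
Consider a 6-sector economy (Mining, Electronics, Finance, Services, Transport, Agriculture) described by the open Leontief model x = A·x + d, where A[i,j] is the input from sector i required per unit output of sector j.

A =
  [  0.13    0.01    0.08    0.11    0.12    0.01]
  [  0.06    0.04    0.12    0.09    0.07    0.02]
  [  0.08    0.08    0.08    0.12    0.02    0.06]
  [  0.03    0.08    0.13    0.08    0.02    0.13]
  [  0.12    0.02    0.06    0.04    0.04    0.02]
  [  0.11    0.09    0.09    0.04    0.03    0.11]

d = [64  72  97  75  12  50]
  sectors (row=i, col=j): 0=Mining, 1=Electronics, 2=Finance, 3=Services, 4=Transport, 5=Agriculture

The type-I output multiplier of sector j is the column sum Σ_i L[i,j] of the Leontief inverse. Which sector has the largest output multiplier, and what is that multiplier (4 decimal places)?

Finance (1.9796)

Form M = I − A:
  [  0.87   -0.01   -0.08   -0.11   -0.12   -0.01]
  [ -0.06    0.96   -0.12   -0.09   -0.07   -0.02]
  [ -0.08   -0.08    0.92   -0.12   -0.02   -0.06]
  [ -0.03   -0.08   -0.13    0.92   -0.02   -0.13]
  [ -0.12   -0.02   -0.06   -0.04    0.96   -0.02]
  [ -0.11   -0.09   -0.09   -0.04   -0.03    0.89]
Leontief inverse L = M⁻¹:
  [  1.2021    0.0485    0.1519    0.1777    0.1624    0.0544]
  [  0.1187    1.0789    0.1852    0.1511    0.1025    0.0624]
  [  0.1436    0.1252    1.1570    0.1877    0.0586    0.1112]
  [  0.0997    0.1332    0.2106    1.1500    0.0564    0.1875]
  [  0.1697    0.0447    0.1074    0.0873    1.0717    0.0470]
  [  0.1853    0.1352    0.1676    0.1108    0.0750    1.1579]
Total output x = L · d:
  x_0 = 1.2021·64 + 0.0485·72 + 0.1519·97 + 0.1777·75 + 0.1624·12 + 0.0544·50 = 113.1593
  x_1 = 0.1187·64 + 1.0789·72 + 0.1852·97 + 0.1511·75 + 0.1025·12 + 0.0624·50 = 118.9193
  x_2 = 0.1436·64 + 0.1252·72 + 1.1570·97 + 0.1877·75 + 0.0586·12 + 0.1112·50 = 150.7745
  x_3 = 0.0997·64 + 0.1332·72 + 0.2106·97 + 1.1500·75 + 0.0564·12 + 0.1875·50 = 132.6948
  x_4 = 0.1697·64 + 0.0447·72 + 0.1074·97 + 0.0873·75 + 1.0717·12 + 0.0470·50 = 46.2614
  x_5 = 0.1853·64 + 0.1352·72 + 0.1676·97 + 0.1108·75 + 0.0750·12 + 1.1579·50 = 104.9614
Output multipliers (column sums of L):
  Mining: 1.9192
  Electronics: 1.5657
  Finance: 1.9796
  Services: 1.8646
  Transport: 1.5265
  Agriculture: 1.6205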